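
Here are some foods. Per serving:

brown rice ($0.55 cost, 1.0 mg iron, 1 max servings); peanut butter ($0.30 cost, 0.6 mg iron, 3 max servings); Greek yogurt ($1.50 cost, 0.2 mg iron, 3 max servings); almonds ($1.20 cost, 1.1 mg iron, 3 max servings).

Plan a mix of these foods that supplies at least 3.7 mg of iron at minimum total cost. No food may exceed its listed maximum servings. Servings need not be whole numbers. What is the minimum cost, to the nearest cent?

Cost per mg of iron: peanut butter $0.5000, brown rice $0.5500, almonds $1.0909, Greek yogurt $7.5000.
Take 3 servings of peanut butter: +1.8 mg iron for $0.90 (total $0.90, still need 1.9 mg).
Take 1 serving of brown rice: +1.0 mg iron for $0.55 (total $1.45, still need 0.9 mg).
Take 0.8182 servings of almonds: +0.9 mg iron for $0.98 (total $2.43, still need 0.0 mg).
Greedy by cheapest-per-mg is optimal for a single linear constraint, so the minimum cost is $2.43.

$2.43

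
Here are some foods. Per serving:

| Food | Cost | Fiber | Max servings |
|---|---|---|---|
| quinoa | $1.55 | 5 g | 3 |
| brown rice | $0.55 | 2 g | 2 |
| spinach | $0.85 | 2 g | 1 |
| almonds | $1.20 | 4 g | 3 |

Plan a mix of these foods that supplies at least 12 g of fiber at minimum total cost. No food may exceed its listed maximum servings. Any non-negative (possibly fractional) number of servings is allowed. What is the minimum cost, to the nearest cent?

$3.50

Cost per g of fiber: brown rice $0.2750, almonds $0.3000, quinoa $0.3100, spinach $0.4250.
Take 2 servings of brown rice: +4.0 g fiber for $1.10 (total $1.10, still need 8.0 g).
Take 2 servings of almonds: +8.0 g fiber for $2.40 (total $3.50, still need 0.0 g).
Greedy by cheapest-per-g is optimal for a single linear constraint, so the minimum cost is $3.50.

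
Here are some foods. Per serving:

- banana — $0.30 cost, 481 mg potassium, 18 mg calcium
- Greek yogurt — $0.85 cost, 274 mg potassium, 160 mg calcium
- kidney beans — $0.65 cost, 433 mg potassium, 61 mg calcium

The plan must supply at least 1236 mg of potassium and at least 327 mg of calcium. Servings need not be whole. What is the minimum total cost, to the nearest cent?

Minimising a linear cost over {potassium ≥ 1236, calcium ≥ 327, servings ≥ 0} — the optimum is at a vertex, using one or two foods.
banana only: max(1236/481, 327/18) = 18.17 servings → $5.45.
Greek yogurt only: max(1236/274, 327/160) = 4.511 servings → $3.83.
kidney beans only: max(1236/433, 327/61) = 5.361 servings → $3.48.
banana + Greek yogurt with both tight: 1.502 servings and 1.875 servings → $2.04.
banana + kidney beans: intersection lies outside the first quadrant.
Greek yogurt + kidney beans with both tight: 1.259 servings and 2.058 servings → $2.41.
The minimum over all feasible corners is $2.04.

$2.04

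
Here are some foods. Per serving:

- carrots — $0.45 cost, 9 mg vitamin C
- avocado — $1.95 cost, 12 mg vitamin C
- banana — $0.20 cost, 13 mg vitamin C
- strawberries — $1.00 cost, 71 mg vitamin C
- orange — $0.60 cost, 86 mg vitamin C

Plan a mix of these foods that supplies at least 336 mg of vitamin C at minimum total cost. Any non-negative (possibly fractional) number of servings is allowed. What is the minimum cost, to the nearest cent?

Cost per mg of vitamin C: orange $0.0070, strawberries $0.0141, banana $0.0154, carrots $0.0500, avocado $0.1625.
With no serving limits, use only orange: 336 mg / 86 mg = 3.907 servings × $0.60 = $2.34.

$2.34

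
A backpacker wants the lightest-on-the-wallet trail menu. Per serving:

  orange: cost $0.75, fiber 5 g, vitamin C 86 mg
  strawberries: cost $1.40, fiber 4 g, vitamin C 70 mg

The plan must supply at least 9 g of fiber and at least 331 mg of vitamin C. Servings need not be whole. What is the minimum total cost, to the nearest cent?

This is a tiny linear program; its minimum lies at a vertex of the feasible set. List the vertices and price them.
orange only: max(9/5, 331/86) = 3.849 servings → $2.89.
strawberries only: max(9/4, 331/70) = 4.729 servings → $6.62.
orange + strawberries: intersection lies outside the first quadrant.
So the least-cost plan costs $2.89.

$2.89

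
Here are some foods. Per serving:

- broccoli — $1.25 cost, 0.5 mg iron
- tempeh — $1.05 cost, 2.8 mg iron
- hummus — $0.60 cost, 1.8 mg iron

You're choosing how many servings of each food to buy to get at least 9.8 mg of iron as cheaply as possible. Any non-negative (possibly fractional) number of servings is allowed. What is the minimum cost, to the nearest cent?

Cost per mg of iron: hummus $0.3333, tempeh $0.3750, broccoli $2.5000.
With no serving limits, use only hummus: 9.8 mg / 1.8 mg = 5.444 servings × $0.60 = $3.27.

$3.27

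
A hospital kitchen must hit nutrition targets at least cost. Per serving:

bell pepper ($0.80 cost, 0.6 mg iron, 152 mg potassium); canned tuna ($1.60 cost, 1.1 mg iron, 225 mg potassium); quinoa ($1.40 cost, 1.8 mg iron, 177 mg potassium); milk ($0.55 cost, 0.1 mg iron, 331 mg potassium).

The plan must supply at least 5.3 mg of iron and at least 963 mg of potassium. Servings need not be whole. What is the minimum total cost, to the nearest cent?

$4.77

A basic optimal solution has at most two foods positive. Try each food alone and each pair with both targets met exactly.
bell pepper only: max(5.3/0.6, 963/152) = 8.833 servings → $7.07.
canned tuna only: max(5.3/1.1, 963/225) = 4.818 servings → $7.71.
quinoa only: max(5.3/1.8, 963/177) = 5.441 servings → $7.62.
milk only: max(5.3/0.1, 963/331) = 53 servings → $29.15.
bell pepper + canned tuna with both targets exact would need a negative amount; discard.
bell pepper + quinoa with both tight: 4.751 servings and 1.361 servings → $5.71.
bell pepper + milk with both targets exact would need a negative amount; discard.
canned tuna + quinoa with both tight: 3.782 servings and 0.6334 servings → $6.94.
canned tuna + milk with both targets exact would need a negative amount; discard.
quinoa + milk with both tight: 2.868 servings and 1.376 servings → $4.77.
The minimum over all feasible corners is $4.77.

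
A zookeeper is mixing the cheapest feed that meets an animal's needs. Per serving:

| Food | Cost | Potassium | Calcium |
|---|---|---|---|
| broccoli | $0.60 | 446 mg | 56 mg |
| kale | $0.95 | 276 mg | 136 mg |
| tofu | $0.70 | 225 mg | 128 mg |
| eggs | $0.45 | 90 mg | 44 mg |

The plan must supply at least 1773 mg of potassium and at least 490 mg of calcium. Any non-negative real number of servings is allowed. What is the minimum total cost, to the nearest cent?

$3.45

Compare the cost at each extreme point of the feasible region.
broccoli only: max(1773/446, 490/56) = 8.75 servings → $5.25.
kale only: max(1773/276, 490/136) = 6.424 servings → $6.10.
tofu only: max(1773/225, 490/128) = 7.88 servings → $5.52.
eggs only: max(1773/90, 490/44) = 19.7 servings → $8.87.
broccoli + kale with both tight: 2.343 servings and 2.638 servings → $3.91.
broccoli + tofu with both tight: 2.623 servings and 2.681 servings → $3.45.
broccoli + eggs with both tight: 2.325 servings and 8.177 servings → $5.07.
kale + tofu: the both-tight solution has a negative serving — not a feasible corner.
kale + eggs: intersection lies outside the first quadrant.
tofu + eggs: intersection lies outside the first quadrant.
Cheapest feasible corner: $3.45.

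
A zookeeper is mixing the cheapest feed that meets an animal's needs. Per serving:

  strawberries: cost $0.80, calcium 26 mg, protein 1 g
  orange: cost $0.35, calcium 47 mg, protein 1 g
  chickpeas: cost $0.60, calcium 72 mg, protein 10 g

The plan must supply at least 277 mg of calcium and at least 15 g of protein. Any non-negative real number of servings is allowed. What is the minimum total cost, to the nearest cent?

$2.13

strawberries only: max(277/26, 15/1) = 15 servings → $12.00.
orange only: max(277/47, 15/1) = 15 servings → $5.25.
chickpeas only: max(277/72, 15/10) = 3.847 servings → $2.31.
strawberries + orange: the both-tight solution has a negative serving — not a feasible corner.
strawberries + chickpeas with both tight: 8.989 servings and 0.6011 servings → $7.55.
orange + chickpeas with both tight: 4.246 servings and 1.075 servings → $2.13.
The minimum over all feasible corners is $2.13.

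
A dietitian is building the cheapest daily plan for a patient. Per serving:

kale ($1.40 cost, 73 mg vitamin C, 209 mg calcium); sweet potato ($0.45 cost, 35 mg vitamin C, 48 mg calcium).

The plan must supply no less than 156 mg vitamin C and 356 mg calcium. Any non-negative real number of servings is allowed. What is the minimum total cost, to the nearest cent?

$2.61

The cheapest plan sits at a corner of the feasible region — with two constraints it uses at most two foods.
kale only: max(156/73, 356/209) = 2.137 servings → $2.99.
sweet potato only: max(156/35, 356/48) = 7.417 servings → $3.34.
kale + sweet potato with both tight: 1.305 servings and 1.736 servings → $2.61.
So the least-cost plan costs $2.61.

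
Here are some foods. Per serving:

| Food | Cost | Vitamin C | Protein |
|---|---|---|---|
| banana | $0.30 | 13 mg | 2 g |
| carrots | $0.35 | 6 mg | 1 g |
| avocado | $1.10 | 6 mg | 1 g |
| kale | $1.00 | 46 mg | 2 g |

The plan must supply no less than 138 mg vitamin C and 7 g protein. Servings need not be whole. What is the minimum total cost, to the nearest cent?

With two linear requirements the optimum uses one or two foods; enumerate the corners.
banana only: max(138/13, 7/2) = 10.62 servings → $3.18.
carrots only: max(138/6, 7/1) = 23 servings → $8.05.
avocado only: max(138/6, 7/1) = 23 servings → $25.30.
kale only: max(138/46, 7/2) = 3.5 servings → $3.50.
banana + carrots: intersection lies outside the first quadrant.
banana + avocado: intersection lies outside the first quadrant.
banana + kale with both tight: 0.697 servings and 2.803 servings → $3.01.
carrots + avocado (both tight): parallel constraints — no distinct corner.
carrots + kale with both tight: 1.353 servings and 2.824 servings → $3.30.
avocado + kale with both tight: 1.353 servings and 2.824 servings → $4.31.
So the least-cost plan costs $3.01.

$3.01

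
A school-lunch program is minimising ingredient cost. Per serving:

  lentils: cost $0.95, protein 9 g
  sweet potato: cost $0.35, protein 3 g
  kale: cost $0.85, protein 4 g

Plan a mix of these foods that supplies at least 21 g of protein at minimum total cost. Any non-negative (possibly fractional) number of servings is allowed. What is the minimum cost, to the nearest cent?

Cost per g of protein: lentils $0.1056, sweet potato $0.1167, kale $0.2125.
With no serving limits, use only lentils: 21 g / 9 g = 2.333 servings × $0.95 = $2.22.

$2.22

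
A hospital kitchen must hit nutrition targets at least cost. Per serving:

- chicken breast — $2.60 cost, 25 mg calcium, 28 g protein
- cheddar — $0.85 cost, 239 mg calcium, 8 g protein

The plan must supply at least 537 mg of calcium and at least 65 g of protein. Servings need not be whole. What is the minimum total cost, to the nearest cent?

Check every corner: each single food scaled to meet both minima, and each pair solved so both constraints bind.
chicken breast only: max(537/25, 65/28) = 21.48 servings → $55.85.
cheddar only: max(537/239, 65/8) = 8.125 servings → $6.91.
chicken breast + cheddar with both tight: 1.731 servings and 2.066 servings → $6.26.
Cheapest feasible corner: $6.26.

$6.26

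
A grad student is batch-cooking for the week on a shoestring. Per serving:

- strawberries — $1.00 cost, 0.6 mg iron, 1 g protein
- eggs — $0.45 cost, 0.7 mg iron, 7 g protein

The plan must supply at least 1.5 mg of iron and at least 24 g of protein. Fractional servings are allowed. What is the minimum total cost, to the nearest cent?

Two binding constraints pin down two serving amounts, so the optimal mix uses at most two foods. The candidates are each food alone (scaled to the tighter of iron/protein) and each pair with both constraints tight.
strawberries only: max(1.5/0.6, 24/1) = 24 servings → $24.00.
eggs only: max(1.5/0.7, 24/7) = 3.429 servings → $1.54.
strawberries + eggs: intersection lies outside the first quadrant.
The minimum over all feasible corners is $1.54.

$1.54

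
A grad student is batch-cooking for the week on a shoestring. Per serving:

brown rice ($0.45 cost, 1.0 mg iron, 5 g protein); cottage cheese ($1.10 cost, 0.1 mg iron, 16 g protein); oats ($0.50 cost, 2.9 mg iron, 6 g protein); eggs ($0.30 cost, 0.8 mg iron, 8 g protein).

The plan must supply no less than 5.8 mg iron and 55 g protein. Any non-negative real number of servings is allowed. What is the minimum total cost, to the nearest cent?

The cheapest plan sits at a corner of the feasible region — with two constraints it uses at most two foods.
brown rice only: max(5.8/1.0, 55/5) = 11 servings → $4.95.
cottage cheese only: max(5.8/0.1, 55/16) = 58 servings → $63.80.
oats only: max(5.8/2.9, 55/6) = 9.167 servings → $4.58.
eggs only: max(5.8/0.8, 55/8) = 7.25 servings → $2.17.
brown rice + cottage cheese with both tight: 5.632 servings and 1.677 servings → $4.38.
brown rice + oats with both targets exact would need a negative amount; discard.
brown rice + eggs with both tight: 0.6 servings and 6.5 servings → $2.22.
cottage cheese + oats with both tight: 2.723 servings and 1.906 servings → $3.95.
cottage cheese + eggs: intersection lies outside the first quadrant.
oats + eggs with both tight: 0.1304 servings and 6.777 servings → $2.10.
Cheapest feasible corner: $2.10.

$2.10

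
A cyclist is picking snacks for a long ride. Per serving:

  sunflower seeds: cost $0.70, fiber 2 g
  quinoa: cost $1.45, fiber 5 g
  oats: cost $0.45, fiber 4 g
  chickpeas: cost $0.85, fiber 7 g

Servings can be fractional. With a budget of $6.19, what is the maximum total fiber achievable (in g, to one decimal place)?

55.0 g

Fiber per dollar: oats 8.889, chickpeas 8.235, quinoa 3.448, sunflower seeds 2.857.
With no serving limits, spend the whole cost allowance on oats: $6.19 / $0.45 × 4 g = 55.0 g.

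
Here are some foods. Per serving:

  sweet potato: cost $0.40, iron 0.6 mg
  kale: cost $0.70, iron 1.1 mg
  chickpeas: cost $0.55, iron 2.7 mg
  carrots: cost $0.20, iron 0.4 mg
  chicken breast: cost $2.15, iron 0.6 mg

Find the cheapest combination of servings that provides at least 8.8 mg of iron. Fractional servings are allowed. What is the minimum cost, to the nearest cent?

Cost per mg of iron: chickpeas $0.2037, carrots $0.5000, kale $0.6364, sweet potato $0.6667, chicken breast $3.5833.
With no serving limits, use only chickpeas: 8.8 mg / 2.7 mg = 3.259 servings × $0.55 = $1.79.

$1.79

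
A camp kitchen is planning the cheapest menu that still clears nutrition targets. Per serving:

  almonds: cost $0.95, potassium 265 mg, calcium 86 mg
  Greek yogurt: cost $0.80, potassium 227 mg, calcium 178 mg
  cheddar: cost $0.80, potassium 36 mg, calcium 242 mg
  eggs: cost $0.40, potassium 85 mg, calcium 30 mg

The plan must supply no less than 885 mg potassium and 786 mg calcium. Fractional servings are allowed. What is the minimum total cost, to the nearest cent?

$3.41

almonds only: max(885/265, 786/86) = 9.14 servings → $8.68.
Greek yogurt only: max(885/227, 786/178) = 4.416 servings → $3.53.
cheddar only: max(885/36, 786/242) = 24.58 servings → $19.67.
eggs only: max(885/85, 786/30) = 26.2 servings → $10.48.
almonds + Greek yogurt: the both-tight solution has a negative serving — not a feasible corner.
almonds + cheddar with both tight: 3.045 servings and 2.166 servings → $4.63.
almonds + eggs with both targets exact would need a negative amount; discard.
Greek yogurt + cheddar with both tight: 3.83 servings and 0.4305 servings → $3.41.
Greek yogurt + eggs with both targets exact would need a negative amount; discard.
cheddar + eggs with both tight: 2.066 servings and 9.537 servings → $5.47.
The minimum over all feasible corners is $3.41.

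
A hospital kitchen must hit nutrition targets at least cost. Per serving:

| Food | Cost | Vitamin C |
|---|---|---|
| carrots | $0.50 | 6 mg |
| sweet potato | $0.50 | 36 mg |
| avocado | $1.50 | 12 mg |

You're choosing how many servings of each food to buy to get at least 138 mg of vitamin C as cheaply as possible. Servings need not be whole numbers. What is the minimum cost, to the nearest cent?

$1.92

Cost per mg of vitamin C: sweet potato $0.0139, carrots $0.0833, avocado $0.1250.
With no serving limits, use only sweet potato: 138 mg / 36 mg = 3.833 servings × $0.50 = $1.92.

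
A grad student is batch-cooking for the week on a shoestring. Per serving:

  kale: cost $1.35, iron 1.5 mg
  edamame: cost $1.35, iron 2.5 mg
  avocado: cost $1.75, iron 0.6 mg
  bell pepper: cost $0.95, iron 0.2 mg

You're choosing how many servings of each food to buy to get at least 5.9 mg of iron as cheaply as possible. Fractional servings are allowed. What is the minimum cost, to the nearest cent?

Cost per mg of iron: edamame $0.5400, kale $0.9000, avocado $2.9167, bell pepper $4.7500.
With no serving limits, use only edamame: 5.9 mg / 2.5 mg = 2.36 servings × $1.35 = $3.19.

$3.19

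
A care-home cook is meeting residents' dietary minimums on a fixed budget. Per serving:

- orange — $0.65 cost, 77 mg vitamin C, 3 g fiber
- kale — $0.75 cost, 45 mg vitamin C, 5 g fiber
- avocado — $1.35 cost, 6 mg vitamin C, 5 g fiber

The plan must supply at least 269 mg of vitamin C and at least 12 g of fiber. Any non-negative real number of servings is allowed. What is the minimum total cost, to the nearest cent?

An LP optimum is at a vertex; with two nutrient constraints at most two foods are used. Check each candidate.
orange only: max(269/77, 12/3) = 4 servings → $2.60.
kale only: max(269/45, 12/5) = 5.978 servings → $4.48.
avocado only: max(269/6, 12/5) = 44.83 servings → $60.52.
orange + kale with both tight: 3.22 servings and 0.468 servings → $2.44.
orange + avocado with both tight: 3.469 servings and 0.3188 servings → $2.69.
kale + avocado with both targets exact would need a negative amount; discard.
Cheapest feasible corner: $2.44.

$2.44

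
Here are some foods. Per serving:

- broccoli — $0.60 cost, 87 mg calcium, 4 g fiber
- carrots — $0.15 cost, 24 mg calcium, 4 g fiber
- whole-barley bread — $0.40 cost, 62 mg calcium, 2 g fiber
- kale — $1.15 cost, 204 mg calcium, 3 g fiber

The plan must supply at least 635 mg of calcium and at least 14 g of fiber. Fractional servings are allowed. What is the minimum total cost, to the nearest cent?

$3.60

For a min-cost LP with two ≥-constraints, a basic feasible solution has at most two positive variables.
broccoli only: max(635/87, 14/4) = 7.299 servings → $4.38.
carrots only: max(635/24, 14/4) = 26.46 servings → $3.97.
whole-barley bread only: max(635/62, 14/2) = 10.24 servings → $4.10.
kale only: max(635/204, 14/3) = 4.667 servings → $5.37.
broccoli + carrots: intersection lies outside the first quadrant.
broccoli + whole-barley bread with both targets exact would need a negative amount; discard.
broccoli + kale with both tight: 1.714 servings and 2.382 servings → $3.77.
carrots + whole-barley bread with both targets exact would need a negative amount; discard.
carrots + kale with both tight: 1.278 servings and 2.962 servings → $3.60.
whole-barley bread + kale with both tight: 4.284 servings and 1.811 servings → $3.80.
The minimum over all feasible corners is $3.60.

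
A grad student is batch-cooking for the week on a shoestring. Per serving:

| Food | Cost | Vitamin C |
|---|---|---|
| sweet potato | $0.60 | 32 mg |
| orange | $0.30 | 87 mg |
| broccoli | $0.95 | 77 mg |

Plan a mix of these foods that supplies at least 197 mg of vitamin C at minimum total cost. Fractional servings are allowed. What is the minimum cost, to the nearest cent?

Cost per mg of vitamin C: orange $0.0034, broccoli $0.0123, sweet potato $0.0187.
With no serving limits, use only orange: 197 mg / 87 mg = 2.264 servings × $0.30 = $0.68.

$0.68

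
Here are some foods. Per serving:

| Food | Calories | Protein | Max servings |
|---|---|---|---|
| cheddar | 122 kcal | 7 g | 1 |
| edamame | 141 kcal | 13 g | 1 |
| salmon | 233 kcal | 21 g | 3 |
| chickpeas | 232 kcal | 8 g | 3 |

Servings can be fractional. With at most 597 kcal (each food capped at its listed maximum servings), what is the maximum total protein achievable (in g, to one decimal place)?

Protein per kcal: edamame 0.0922, salmon 0.09013, cheddar 0.05738, chickpeas 0.03448.
Take 1 serving of edamame: uses 141 kcal, +13.0 g protein (running total 13.0 g).
Take 1.957 servings of salmon: uses 456 kcal, +41.1 g protein (running total 54.1 g).
Filling greedily by protein-per-kcal is optimal for one linear limit, giving 54.1 g.

54.1 g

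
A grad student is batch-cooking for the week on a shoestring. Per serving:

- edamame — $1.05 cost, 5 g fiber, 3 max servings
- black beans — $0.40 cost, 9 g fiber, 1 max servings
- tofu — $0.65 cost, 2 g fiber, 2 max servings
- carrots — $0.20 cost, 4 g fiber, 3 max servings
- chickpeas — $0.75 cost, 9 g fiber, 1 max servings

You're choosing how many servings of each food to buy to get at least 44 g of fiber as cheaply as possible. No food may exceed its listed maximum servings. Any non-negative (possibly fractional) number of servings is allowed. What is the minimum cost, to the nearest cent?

Cost per g of fiber: black beans $0.0444, carrots $0.0500, chickpeas $0.0833, edamame $0.2100, tofu $0.3250.
Take 1 serving of black beans: +9.0 g fiber for $0.40 (total $0.40, still need 35.0 g).
Take 3 servings of carrots: +12.0 g fiber for $0.60 (total $1.00, still need 23.0 g).
Take 1 serving of chickpeas: +9.0 g fiber for $0.75 (total $1.75, still need 14.0 g).
Take 2.8 servings of edamame: +14.0 g fiber for $2.94 (total $4.69, still need 0.0 g).
Greedy by cheapest-per-g is optimal for a single linear constraint, so the minimum cost is $4.69.

$4.69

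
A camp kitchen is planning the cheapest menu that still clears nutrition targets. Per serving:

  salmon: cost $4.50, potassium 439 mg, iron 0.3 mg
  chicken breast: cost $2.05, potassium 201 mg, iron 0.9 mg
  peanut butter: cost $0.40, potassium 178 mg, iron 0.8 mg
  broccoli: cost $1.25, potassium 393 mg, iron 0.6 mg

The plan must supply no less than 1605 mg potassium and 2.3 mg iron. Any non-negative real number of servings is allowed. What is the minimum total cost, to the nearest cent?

An LP optimum is at a vertex; with two nutrient constraints at most two foods are used. Check each candidate.
salmon only: max(1605/439, 2.3/0.3) = 7.667 servings → $34.50.
chicken breast only: max(1605/201, 2.3/0.9) = 7.985 servings → $16.37.
peanut butter only: max(1605/178, 2.3/0.8) = 9.017 servings → $3.61.
broccoli only: max(1605/393, 2.3/0.6) = 4.084 servings → $5.10.
salmon + chicken breast with both tight: 2.934 servings and 1.578 servings → $16.44.
salmon + peanut butter with both tight: 2.937 servings and 1.774 servings → $13.93.
salmon + broccoli with both tight: 0.4062 servings and 3.63 servings → $6.37.
chicken breast + peanut butter with both targets exact would need a negative amount; discard.
chicken breast + broccoli with both targets exact would need a negative amount; discard.
peanut butter + broccoli with both targets exact would need a negative amount; discard.
Cheapest feasible corner: $3.61.

$3.61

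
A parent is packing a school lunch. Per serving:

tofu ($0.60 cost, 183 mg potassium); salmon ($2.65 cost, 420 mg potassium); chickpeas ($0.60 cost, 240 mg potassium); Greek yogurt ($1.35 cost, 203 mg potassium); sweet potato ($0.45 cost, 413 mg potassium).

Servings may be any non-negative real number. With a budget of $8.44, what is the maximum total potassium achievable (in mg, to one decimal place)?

Potassium per dollar: sweet potato 917.8, chickpeas 400, tofu 305, salmon 158.5, Greek yogurt 150.4.
With no serving limits, spend the whole cost allowance on sweet potato: $8.44 / $0.45 × 413 mg = 7746.0 mg.

7746.0 mg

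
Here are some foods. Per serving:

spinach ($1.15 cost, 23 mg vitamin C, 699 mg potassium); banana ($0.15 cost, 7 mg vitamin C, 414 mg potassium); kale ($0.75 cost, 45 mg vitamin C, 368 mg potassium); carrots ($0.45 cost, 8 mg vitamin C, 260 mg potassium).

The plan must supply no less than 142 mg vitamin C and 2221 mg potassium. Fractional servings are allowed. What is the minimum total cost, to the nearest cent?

$2.47

For a min-cost LP with two ≥-constraints, a basic feasible solution has at most two positive variables.
spinach only: max(142/23, 2221/699) = 6.174 servings → $7.10.
banana only: max(142/7, 2221/414) = 20.29 servings → $3.04.
kale only: max(142/45, 2221/368) = 6.035 servings → $4.53.
carrots only: max(142/8, 2221/260) = 17.75 servings → $7.99.
spinach + banana: intersection lies outside the first quadrant.
spinach + kale with both tight: 2.074 servings and 2.095 servings → $3.96.
spinach + carrots: intersection lies outside the first quadrant.
banana + kale with both tight: 2.971 servings and 2.693 servings → $2.47.
banana + carrots with both targets exact would need a negative amount; discard.
kale + carrots with both tight: 2.187 servings and 5.446 servings → $4.09.
Cheapest feasible corner: $2.47.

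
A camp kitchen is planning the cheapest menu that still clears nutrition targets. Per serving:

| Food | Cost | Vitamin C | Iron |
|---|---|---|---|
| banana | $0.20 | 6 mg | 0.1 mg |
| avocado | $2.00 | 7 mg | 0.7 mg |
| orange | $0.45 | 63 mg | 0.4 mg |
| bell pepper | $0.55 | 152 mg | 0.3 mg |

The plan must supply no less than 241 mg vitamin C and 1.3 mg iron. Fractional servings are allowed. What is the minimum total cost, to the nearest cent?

With two linear requirements the optimum uses one or two foods; enumerate the corners.
banana only: max(241/6, 1.3/0.1) = 40.17 servings → $8.03.
avocado only: max(241/7, 1.3/0.7) = 34.43 servings → $68.86.
orange only: max(241/63, 1.3/0.4) = 3.825 servings → $1.72.
bell pepper only: max(241/152, 1.3/0.3) = 4.333 servings → $2.38.
banana + avocado: the both-tight solution has a negative serving — not a feasible corner.
banana + orange: the both-tight solution has a negative serving — not a feasible corner.
banana + bell pepper with both tight: 9.351 servings and 1.216 servings → $2.54.
avocado + orange with both targets exact would need a negative amount; discard.
avocado + bell pepper with both tight: 1.201 servings and 1.53 servings → $3.24.
orange + bell pepper with both tight: 2.99 servings and 0.3461 servings → $1.54.
Cheapest feasible corner: $1.54.

$1.54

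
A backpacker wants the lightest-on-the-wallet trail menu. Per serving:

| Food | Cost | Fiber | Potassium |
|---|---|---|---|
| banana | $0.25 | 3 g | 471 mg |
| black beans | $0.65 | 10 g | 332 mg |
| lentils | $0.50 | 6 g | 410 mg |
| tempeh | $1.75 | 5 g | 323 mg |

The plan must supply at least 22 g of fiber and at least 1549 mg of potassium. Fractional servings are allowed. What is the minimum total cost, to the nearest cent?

$1.55

banana only: max(22/3, 1549/471) = 7.333 servings → $1.83.
black beans only: max(22/10, 1549/332) = 4.666 servings → $3.03.
lentils only: max(22/6, 1549/410) = 3.778 servings → $1.89.
tempeh only: max(22/5, 1549/323) = 4.796 servings → $8.39.
banana + black beans with both tight: 2.204 servings and 1.539 servings → $1.55.
banana + lentils with both tight: 0.1717 servings and 3.581 servings → $1.83.
banana + tempeh with both tight: 0.461 servings and 4.123 servings → $7.33.
black beans + lentils: intersection lies outside the first quadrant.
black beans + tempeh: intersection lies outside the first quadrant.
lentils + tempeh with both targets exact would need a negative amount; discard.
So the least-cost plan costs $1.55.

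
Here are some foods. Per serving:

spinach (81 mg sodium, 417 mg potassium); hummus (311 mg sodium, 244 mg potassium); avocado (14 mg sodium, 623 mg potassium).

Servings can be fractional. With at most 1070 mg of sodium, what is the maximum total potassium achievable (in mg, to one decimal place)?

47615.0 mg

Potassium per mg sodium: avocado 44.5, spinach 5.148, hummus 0.7846.
With no serving limits, spend the whole sodium allowance on avocado: 1070 mg / 14 mg × 623 mg = 47615.0 mg.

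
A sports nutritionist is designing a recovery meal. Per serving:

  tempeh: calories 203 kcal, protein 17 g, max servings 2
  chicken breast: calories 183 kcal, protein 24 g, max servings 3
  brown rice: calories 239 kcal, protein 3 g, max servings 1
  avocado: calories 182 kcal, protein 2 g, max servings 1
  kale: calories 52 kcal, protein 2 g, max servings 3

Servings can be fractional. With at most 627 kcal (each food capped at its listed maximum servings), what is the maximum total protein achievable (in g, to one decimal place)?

78.5 g

Protein per kcal: chicken breast 0.1311, tempeh 0.08374, kale 0.03846, brown rice 0.01255, avocado 0.01099.
Take 3 servings of chicken breast: uses 549 kcal, +72.0 g protein (running total 72.0 g).
Take 0.3842 servings of tempeh: uses 78 kcal, +6.5 g protein (running total 78.5 g).
Greedy by best ratio exhausts the calories allowance optimally: 78.5 g.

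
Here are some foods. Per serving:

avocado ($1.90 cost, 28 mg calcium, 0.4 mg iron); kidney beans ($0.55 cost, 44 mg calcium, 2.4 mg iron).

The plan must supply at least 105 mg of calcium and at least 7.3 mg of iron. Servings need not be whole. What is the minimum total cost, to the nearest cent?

$1.67

Check every corner: each single food scaled to meet both minima, and each pair solved so both constraints bind.
avocado only: max(105/28, 7.3/0.4) = 18.25 servings → $34.67.
kidney beans only: max(105/44, 7.3/2.4) = 3.042 servings → $1.67.
avocado + kidney beans: the both-tight solution has a negative serving — not a feasible corner.
The minimum over all feasible corners is $1.67.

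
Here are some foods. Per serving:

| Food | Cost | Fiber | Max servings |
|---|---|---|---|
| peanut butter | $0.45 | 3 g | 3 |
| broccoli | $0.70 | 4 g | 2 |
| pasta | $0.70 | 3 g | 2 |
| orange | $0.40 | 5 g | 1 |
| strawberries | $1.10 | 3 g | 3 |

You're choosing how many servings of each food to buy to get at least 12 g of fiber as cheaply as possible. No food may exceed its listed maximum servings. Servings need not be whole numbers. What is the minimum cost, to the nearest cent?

$1.45

Cost per g of fiber: orange $0.0800, peanut butter $0.1500, broccoli $0.1750, pasta $0.2333, strawberries $0.3667.
Take 1 serving of orange: +5.0 g fiber for $0.40 (total $0.40, still need 7.0 g).
Take 2.333 servings of peanut butter: +7.0 g fiber for $1.05 (total $1.45, still need 0.0 g).
Greedy by cheapest-per-g is optimal for a single linear constraint, so the minimum cost is $1.45.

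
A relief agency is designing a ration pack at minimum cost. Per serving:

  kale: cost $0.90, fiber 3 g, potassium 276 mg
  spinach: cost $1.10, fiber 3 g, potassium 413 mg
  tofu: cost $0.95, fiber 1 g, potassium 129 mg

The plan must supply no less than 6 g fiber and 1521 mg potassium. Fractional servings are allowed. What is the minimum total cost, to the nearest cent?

$4.05

With two linear requirements the optimum uses one or two foods; enumerate the corners.
kale only: max(6/3, 1521/276) = 5.511 servings → $4.96.
spinach only: max(6/3, 1521/413) = 3.683 servings → $4.05.
tofu only: max(6/1, 1521/129) = 11.79 servings → $11.20.
kale + spinach with both targets exact would need a negative amount; discard.
kale + tofu with both targets exact would need a negative amount; discard.
spinach + tofu with both targets exact would need a negative amount; discard.
The minimum over all feasible corners is $4.05.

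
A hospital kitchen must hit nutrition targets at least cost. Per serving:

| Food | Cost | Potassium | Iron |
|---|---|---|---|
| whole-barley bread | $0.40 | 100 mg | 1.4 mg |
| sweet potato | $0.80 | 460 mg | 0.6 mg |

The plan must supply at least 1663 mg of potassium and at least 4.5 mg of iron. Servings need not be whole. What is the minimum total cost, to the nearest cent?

$3.31

At the optimum either one food covers both requirements or two foods hit both targets exactly; no other combination can be cheaper.
whole-barley bread only: max(1663/100, 4.5/1.4) = 16.63 servings → $6.65.
sweet potato only: max(1663/460, 4.5/0.6) = 7.5 servings → $6.00.
whole-barley bread + sweet potato with both tight: 1.836 servings and 3.216 servings → $3.31.
Cheapest feasible corner: $3.31.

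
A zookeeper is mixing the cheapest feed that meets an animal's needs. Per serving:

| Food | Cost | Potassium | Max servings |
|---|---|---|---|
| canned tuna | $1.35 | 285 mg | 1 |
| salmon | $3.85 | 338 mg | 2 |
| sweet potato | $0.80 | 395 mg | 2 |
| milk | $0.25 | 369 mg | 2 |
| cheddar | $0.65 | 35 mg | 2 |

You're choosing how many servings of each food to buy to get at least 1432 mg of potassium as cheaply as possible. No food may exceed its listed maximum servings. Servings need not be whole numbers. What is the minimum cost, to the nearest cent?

$1.91

Cost per mg of potassium: milk $0.0007, sweet potato $0.0020, canned tuna $0.0047, salmon $0.0114, cheddar $0.0186.
Take 2 servings of milk: +738.0 mg potassium for $0.50 (total $0.50, still need 694.0 mg).
Take 1.757 servings of sweet potato: +694.0 mg potassium for $1.41 (total $1.91, still need 0.0 mg).
Filling from the cheapest source first is optimal under one linear minimum: $1.91.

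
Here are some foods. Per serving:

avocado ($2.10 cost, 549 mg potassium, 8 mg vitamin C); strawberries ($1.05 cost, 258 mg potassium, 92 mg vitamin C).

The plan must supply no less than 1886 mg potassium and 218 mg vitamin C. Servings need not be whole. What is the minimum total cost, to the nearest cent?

Compare the cost at each extreme point of the feasible region.
avocado only: max(1886/549, 218/8) = 27.25 servings → $57.23.
strawberries only: max(1886/258, 218/92) = 7.31 servings → $7.68.
avocado + strawberries with both tight: 2.421 servings and 2.159 servings → $7.35.
So the least-cost plan costs $7.35.

$7.35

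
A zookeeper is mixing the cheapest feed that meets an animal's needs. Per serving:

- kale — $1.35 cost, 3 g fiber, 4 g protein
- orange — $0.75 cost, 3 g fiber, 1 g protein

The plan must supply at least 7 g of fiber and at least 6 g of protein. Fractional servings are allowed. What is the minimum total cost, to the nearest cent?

$2.48

For a min-cost LP with two ≥-constraints, a basic feasible solution has at most two positive variables.
kale only: max(7/3, 6/4) = 2.333 servings → $3.15.
orange only: max(7/3, 6/1) = 6 servings → $4.50.
kale + orange with both tight: 1.222 servings and 1.111 servings → $2.48.
So the least-cost plan costs $2.48.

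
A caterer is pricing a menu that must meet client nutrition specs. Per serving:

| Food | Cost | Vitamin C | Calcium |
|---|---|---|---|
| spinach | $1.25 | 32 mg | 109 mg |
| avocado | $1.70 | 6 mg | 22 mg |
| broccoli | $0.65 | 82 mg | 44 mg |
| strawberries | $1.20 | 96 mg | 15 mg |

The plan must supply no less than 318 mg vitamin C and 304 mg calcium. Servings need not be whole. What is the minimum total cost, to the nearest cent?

$3.97

At the optimum either one food covers both requirements or two foods hit both targets exactly; no other combination can be cheaper.
spinach only: max(318/32, 304/109) = 9.938 servings → $12.42.
avocado only: max(318/6, 304/22) = 53 servings → $90.10.
broccoli only: max(318/82, 304/44) = 6.909 servings → $4.49.
strawberries only: max(318/96, 304/15) = 20.27 servings → $24.32.
spinach + avocado with both targets exact would need a negative amount; discard.
spinach + broccoli with both tight: 1.452 servings and 3.311 servings → $3.97.
spinach + strawberries with both tight: 2.445 servings and 2.497 servings → $6.05.
avocado + broccoli with both tight: 7.101 servings and 3.358 servings → $14.26.
avocado + strawberries with both tight: 12.07 servings and 2.558 servings → $23.60.
broccoli + strawberries with both targets exact would need a negative amount; discard.
The minimum over all feasible corners is $3.97.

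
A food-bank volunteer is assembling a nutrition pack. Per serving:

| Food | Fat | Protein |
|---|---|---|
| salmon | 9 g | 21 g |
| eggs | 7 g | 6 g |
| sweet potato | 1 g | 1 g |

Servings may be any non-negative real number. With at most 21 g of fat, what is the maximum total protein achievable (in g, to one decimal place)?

49.0 g

Protein per g fat: salmon 2.333, sweet potato 1, eggs 0.8571.
With no serving limits, spend the whole fat allowance on salmon: 21 g / 9 g × 21 g = 49.0 g.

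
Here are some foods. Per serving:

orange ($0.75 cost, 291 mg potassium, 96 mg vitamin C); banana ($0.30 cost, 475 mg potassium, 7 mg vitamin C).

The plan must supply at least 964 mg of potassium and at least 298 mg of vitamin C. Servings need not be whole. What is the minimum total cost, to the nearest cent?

$2.36

For a min-cost LP with two ≥-constraints, a basic feasible solution has at most two positive variables.
orange only: max(964/291, 298/96) = 3.313 servings → $2.48.
banana only: max(964/475, 298/7) = 42.57 servings → $12.77.
orange + banana with both tight: 3.094 servings and 0.1337 servings → $2.36.
Cheapest feasible corner: $2.36.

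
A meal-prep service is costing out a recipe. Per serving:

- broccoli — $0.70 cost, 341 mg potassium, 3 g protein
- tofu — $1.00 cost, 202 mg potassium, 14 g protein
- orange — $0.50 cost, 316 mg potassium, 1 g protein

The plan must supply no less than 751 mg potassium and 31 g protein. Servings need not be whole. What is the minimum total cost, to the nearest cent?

$2.65

Two binding constraints pin down two serving amounts, so the optimal mix uses at most two foods. The candidates are each food alone (scaled to the tighter of potassium/protein) and each pair with both constraints tight.
broccoli only: max(751/341, 31/3) = 10.33 servings → $7.23.
tofu only: max(751/202, 31/14) = 3.718 servings → $3.72.
orange only: max(751/316, 31/1) = 31 servings → $15.50.
broccoli + tofu with both tight: 1.02 servings and 1.996 servings → $2.71.
broccoli + orange: intersection lies outside the first quadrant.
tofu + orange with both tight: 2.142 servings and 1.007 servings → $2.65.
The minimum over all feasible corners is $2.65.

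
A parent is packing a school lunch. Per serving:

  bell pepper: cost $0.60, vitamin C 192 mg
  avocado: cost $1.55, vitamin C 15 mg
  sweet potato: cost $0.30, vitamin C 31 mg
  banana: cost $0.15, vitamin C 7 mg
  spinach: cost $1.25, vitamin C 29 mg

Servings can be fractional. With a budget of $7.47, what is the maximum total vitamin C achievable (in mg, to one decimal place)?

2390.4 mg

Vitamin C per dollar: bell pepper 320, sweet potato 103.3, banana 46.67, spinach 23.2, avocado 9.677.
With no serving limits, spend the whole cost allowance on bell pepper: $7.47 / $0.60 × 192 mg = 2390.4 mg.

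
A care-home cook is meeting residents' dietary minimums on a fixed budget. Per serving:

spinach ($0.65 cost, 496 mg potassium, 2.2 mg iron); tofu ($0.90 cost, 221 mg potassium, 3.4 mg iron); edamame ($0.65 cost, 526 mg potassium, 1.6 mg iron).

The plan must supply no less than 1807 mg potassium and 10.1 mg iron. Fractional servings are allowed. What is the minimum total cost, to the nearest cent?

$2.89

Minimising a linear cost over {potassium ≥ 1807, iron ≥ 10.1, servings ≥ 0} — the optimum is at a vertex, using one or two foods.
spinach only: max(1807/496, 10.1/2.2) = 4.591 servings → $2.98.
tofu only: max(1807/221, 10.1/3.4) = 8.176 servings → $7.36.
edamame only: max(1807/526, 10.1/1.6) = 6.312 servings → $4.10.
spinach + tofu with both tight: 3.259 servings and 0.8617 servings → $2.89.
spinach + edamame: the both-tight solution has a negative serving — not a feasible corner.
tofu + edamame with both tight: 1.688 servings and 2.726 servings → $3.29.
The minimum over all feasible corners is $2.89.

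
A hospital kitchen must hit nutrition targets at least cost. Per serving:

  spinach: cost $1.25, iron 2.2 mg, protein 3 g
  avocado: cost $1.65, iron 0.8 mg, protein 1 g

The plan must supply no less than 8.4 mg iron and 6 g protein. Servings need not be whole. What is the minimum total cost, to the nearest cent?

Minimising a linear cost over {iron ≥ 8.4, protein ≥ 6, servings ≥ 0} — the optimum is at a vertex, using one or two foods.
spinach only: max(8.4/2.2, 6/3) = 3.818 servings → $4.77.
avocado only: max(8.4/0.8, 6/1) = 10.5 servings → $17.32.
spinach + avocado: the both-tight solution has a negative serving — not a feasible corner.
The minimum over all feasible corners is $4.77.

$4.77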